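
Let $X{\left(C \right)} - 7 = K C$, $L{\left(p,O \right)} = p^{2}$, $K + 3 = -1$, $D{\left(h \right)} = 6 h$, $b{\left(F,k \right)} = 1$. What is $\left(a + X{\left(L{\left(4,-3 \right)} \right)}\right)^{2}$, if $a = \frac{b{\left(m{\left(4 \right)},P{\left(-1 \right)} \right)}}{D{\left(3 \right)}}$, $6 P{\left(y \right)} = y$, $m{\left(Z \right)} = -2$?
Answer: $\frac{1050625}{324} \approx 3242.7$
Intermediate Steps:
$P{\left(y \right)} = \frac{y}{6}$
$K = -4$ ($K = -3 - 1 = -4$)
$X{\left(C \right)} = 7 - 4 C$
$a = \frac{1}{18}$ ($a = 1 \frac{1}{6 \cdot 3} = 1 \cdot \frac{1}{18} = \frac{1}{18} \approx 0.055556$)
$\left(a + X{\left(L{\left(4,-3 \right)} \right)}\right)^{2} = \left(\frac{1}{18} + \left(7 - 4 \cdot 4^{2}\right)\right)^{2} = \left(\frac{1}{18} + \left(7 - 64\right)\right)^{2} = \left(\frac{1}{18} - 57\right)^{2} = \left(- \frac{1025}{18}\right)^{2} = \frac{1050625}{324}$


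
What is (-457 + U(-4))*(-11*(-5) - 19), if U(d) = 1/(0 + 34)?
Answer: -279666/17 ≈ -16451.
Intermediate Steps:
U(d) = 1/34
(-457 + U(-4))*(-11*(-5) - 19) = (-457 + 1/34)*(-11*(-5) - 19) = -15537*(55 - 19)/34 = -15537/34*36 = -279666/17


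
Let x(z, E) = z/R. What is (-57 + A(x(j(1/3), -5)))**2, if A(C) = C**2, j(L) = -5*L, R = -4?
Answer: 66961489/20736 ≈ 3229.2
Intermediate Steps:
x(z, E) = -z/4 (x(z, E) = z/(-4) = -z/4)
(-57 + A(x(j(1/3), -5)))**2 = (-57 + (-(-5)/(4*3))**2)**2 = (-57 + (-1/4*(-5/3))**2)**2 = (-57 + (5/12)**2)**2 = (-57 + 25/144)**2 = (-8183/144)**2 = 66961489/20736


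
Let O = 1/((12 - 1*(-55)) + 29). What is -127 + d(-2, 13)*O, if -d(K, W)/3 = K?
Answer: -2031/16 ≈ -126.94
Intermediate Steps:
d(K, W) = -3*K
O = 1/96 (O = 1/((12 + 55) + 29) = 1/(67 + 29) = 1/96 ≈ 0.010417)
-127 + d(-2, 13)*O = -127 - 3*(-2)*(1/96) = -127 + 6*(1/96) = -127 + 1/16 = -2031/16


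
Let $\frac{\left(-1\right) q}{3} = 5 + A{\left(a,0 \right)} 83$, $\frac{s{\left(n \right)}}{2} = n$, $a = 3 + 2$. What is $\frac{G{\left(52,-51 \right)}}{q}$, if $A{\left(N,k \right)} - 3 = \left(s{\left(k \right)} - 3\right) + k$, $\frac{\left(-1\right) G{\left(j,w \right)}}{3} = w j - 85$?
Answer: $- \frac{2737}{5} \approx -547.4$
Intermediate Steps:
$a = 5$
$G{\left(j,w \right)} = 255 - 3 j w$ ($G{\left(j,w \right)} = - 3 \left(w j - 85\right) = - 3 \left(j w - 85\right) = - 3 \left(-85 + j w\right) = 255 - 3 j w$)
$s{\left(n \right)} = 2 n$
$A{\left(N,k \right)} = 3 k$ ($A{\left(N,k \right)} = 3 + \left(\left(2 k - 3\right) + k\right) = 3 + \left(\left(-3 + 2 k\right) + k\right) = 3 + \left(-3 + 3 k\right) = 3 k$)
$q = -15$ ($q = - 3 \left(5 + 3 \cdot 0 \cdot 83\right) = - 3 \left(5 + 0 \cdot 83\right) = - 3 \left(5 + 0\right) = \left(-3\right) 5 = -15$)
$\frac{G{\left(52,-51 \right)}}{q} = \frac{255 - 156 \left(-51\right)}{-15} = \left(255 + 7956\right) \left(- \frac{1}{15}\right) = 8211 \left(- \frac{1}{15}\right) = - \frac{2737}{5}$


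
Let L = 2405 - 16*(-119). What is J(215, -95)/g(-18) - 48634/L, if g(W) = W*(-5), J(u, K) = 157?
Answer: -3700547/387810 ≈ -9.5422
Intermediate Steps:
L = 4309 (L = 2405 - 1*(-1904) = 2405 + 1904 = 4309)
g(W) = -5*W
J(215, -95)/g(-18) - 48634/L = 157/((-5*(-18))) - 48634/4309 = 157/90 - 48634*1/4309 = 157*(1/90) - 48634/4309 = 157/90 - 48634/4309 = -3700547/387810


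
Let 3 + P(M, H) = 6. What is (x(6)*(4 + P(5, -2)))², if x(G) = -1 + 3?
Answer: 196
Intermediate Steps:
x(G) = 2
P(M, H) = 3 (P(M, H) = -3 + 6 = 3)
(x(6)*(4 + P(5, -2)))² = (2*(4 + 3))² = (2*7)² = 14² = 196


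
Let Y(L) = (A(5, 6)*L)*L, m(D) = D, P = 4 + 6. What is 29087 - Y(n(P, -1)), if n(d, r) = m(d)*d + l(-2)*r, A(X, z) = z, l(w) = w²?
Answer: -26209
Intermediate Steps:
P = 10
n(d, r) = d² + 4*r (n(d, r) = d*d + (-2)²*r = d² + 4*r)
Y(L) = 6*L² (Y(L) = (6*L)*L = 6*L²)
29087 - Y(n(P, -1)) = 29087 - 6*(10² + 4*(-1))² = 29087 - 6*(100 - 4)² = 29087 - 6*96² = 29087 - 6*9216 = 29087 - 1*55296 = 29087 - 55296 = -26209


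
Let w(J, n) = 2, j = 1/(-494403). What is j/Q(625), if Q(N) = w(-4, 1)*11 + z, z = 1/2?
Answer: -2/22248135 ≈ -8.9895e-8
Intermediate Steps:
j = -1/494403 ≈ -2.0226e-6
z = ½ ≈ 0.50000
Q(N) = 45/2 (Q(N) = 2*11 + ½ = 22 + ½ = 45/2)
j/Q(625) = -1/(494403*45/2) = -1/494403*2/45 = -2/22248135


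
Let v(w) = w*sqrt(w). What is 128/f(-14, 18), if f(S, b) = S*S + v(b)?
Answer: 3136/4073 - 864*sqrt(2)/4073 ≈ 0.46995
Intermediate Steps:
v(w) = w**(3/2)
f(S, b) = S**2 + b**(3/2) (f(S, b) = S*S + b**(3/2) = S**2 + b**(3/2))
128/f(-14, 18) = 128/((-14)**2 + 18**(3/2)) = 128/(196 + 54*sqrt(2))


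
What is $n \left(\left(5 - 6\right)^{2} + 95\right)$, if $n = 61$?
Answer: $5856$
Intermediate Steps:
$n \left(\left(5 - 6\right)^{2} + 95\right) = 61 \left(\left(5 - 6\right)^{2} + 95\right) = 61 \left(\left(-1\right)^{2} + 95\right) = 61 \left(1 + 95\right) = 61 \cdot 96 = 5856$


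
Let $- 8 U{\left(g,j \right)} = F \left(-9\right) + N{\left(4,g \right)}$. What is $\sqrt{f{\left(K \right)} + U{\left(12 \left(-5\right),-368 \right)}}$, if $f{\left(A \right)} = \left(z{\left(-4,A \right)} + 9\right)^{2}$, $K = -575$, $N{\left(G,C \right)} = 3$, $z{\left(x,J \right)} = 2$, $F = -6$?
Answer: $\frac{\sqrt{1822}}{4} \approx 10.671$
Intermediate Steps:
$U{\left(g,j \right)} = - \frac{57}{8}$ ($U{\left(g,j \right)} = - \frac{\left(-6\right) \left(-9\right) + 3}{8} = - \frac{54 + 3}{8} = \left(- \frac{1}{8}\right) 57 = - \frac{57}{8}$)
$f{\left(A \right)} = 121$ ($f{\left(A \right)} = \left(2 + 9\right)^{2} = 11^{2} = 121$)
$\sqrt{f{\left(K \right)} + U{\left(12 \left(-5\right),-368 \right)}} = \sqrt{121 - \frac{57}{8}} = \sqrt{\frac{911}{8}} = \frac{\sqrt{1822}}{4}$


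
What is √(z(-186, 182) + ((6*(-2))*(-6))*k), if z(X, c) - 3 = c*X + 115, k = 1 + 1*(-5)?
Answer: I*√34022 ≈ 184.45*I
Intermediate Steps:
k = -4 (k = 1 - 5 = -4)
z(X, c) = 118 + X*c (z(X, c) = 3 + (c*X + 115) = 3 + (X*c + 115) = 3 + (115 + X*c) = 118 + X*c)
√(z(-186, 182) + ((6*(-2))*(-6))*k) = √((118 - 186*182) + ((6*(-2))*(-6))*(-4)) = √((118 - 33852) - 12*(-6)*(-4)) = √(-33734 + 72*(-4)) = √(-33734 - 288) = √(-34022) = I*√34022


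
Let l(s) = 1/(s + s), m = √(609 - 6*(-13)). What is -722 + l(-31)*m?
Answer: -722 - √687/62 ≈ -722.42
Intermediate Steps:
m = √687 (m = √(609 + 78) = √687 ≈ 26.211)
l(s) = 1/(2*s)
-722 + l(-31)*m = -722 + ((½)/(-31))*√687 = -722 + ((½)*(-1/31))*√687 = -722 - √687/62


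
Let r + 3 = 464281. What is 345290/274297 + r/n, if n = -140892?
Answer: -915133301/449375034 ≈ -2.0365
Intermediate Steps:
r = 464278 (r = -3 + 464281 = 464278)
345290/274297 + r/n = 345290/274297 + 464278/(-140892) = 345290*(1/274297) + 464278*(-1/140892) = 8030/6379 - 232139/70446 = -915133301/449375034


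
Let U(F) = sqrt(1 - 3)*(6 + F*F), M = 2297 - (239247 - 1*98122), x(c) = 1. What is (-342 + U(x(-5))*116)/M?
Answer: 57/23138 - 203*I*sqrt(2)/34707 ≈ 0.0024635 - 0.0082717*I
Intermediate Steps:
M = -138828 (M = 2297 - (239247 - 98122) = 2297 - 1*141125 = 2297 - 141125 = -138828)
U(F) = I*sqrt(2)*(6 + F**2) (U(F) = sqrt(-2)*(6 + F**2) = (I*sqrt(2))*(6 + F**2) = I*sqrt(2)*(6 + F**2))
(-342 + U(x(-5))*116)/M = (-342 + (I*sqrt(2)*(6 + 1**2))*116)/(-138828) = (-342 + (I*sqrt(2)*(6 + 1))*116)*(-1/138828) = (-342 + (I*sqrt(2)*7)*116)*(-1/138828) = (-342 + (7*I*sqrt(2))*116)*(-1/138828) = (-342 + 812*I*sqrt(2))*(-1/138828) = 57/23138 - 203*I*sqrt(2)/34707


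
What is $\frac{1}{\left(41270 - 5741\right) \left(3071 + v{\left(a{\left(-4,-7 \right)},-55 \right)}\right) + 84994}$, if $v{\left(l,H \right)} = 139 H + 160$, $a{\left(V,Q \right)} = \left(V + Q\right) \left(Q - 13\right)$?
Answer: $- \frac{1}{156740012} \approx -6.38 \cdot 10^{-9}$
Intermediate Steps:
$a{\left(V,Q \right)} = \left(-13 + Q\right) \left(Q + V\right)$ ($a{\left(V,Q \right)} = \left(Q + V\right) \left(-13 + Q\right) = \left(-13 + Q\right) \left(Q + V\right)$)
$v{\left(l,H \right)} = 160 + 139 H$
$\frac{1}{\left(41270 - 5741\right) \left(3071 + v{\left(a{\left(-4,-7 \right)},-55 \right)}\right) + 84994} = \frac{1}{\left(41270 - 5741\right) \left(3071 + \left(160 + 139 \left(-55\right)\right)\right) + 84994} = \frac{1}{35529 \left(3071 + \left(160 - 7645\right)\right) + 84994} = \frac{1}{35529 \left(3071 - 7485\right) + 84994} = \frac{1}{35529 \left(-4414\right) + 84994} = \frac{1}{-156825006 + 84994} = \frac{1}{-156740012} = - \frac{1}{156740012}$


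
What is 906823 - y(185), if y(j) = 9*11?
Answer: 906724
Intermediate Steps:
y(j) = 99
906823 - y(185) = 906823 - 1*99 = 906823 - 99 = 906724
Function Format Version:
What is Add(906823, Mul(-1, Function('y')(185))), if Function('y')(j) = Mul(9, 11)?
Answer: 906724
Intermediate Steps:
Function('y')(j) = 99
Add(906823, Mul(-1, Function('y')(185))) = Add(906823, Mul(-1, 99)) = Add(906823, -99) = 906724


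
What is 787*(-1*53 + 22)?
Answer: -24397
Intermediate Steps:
787*(-1*53 + 22) = 787*(-53 + 22) = 787*(-31) = -24397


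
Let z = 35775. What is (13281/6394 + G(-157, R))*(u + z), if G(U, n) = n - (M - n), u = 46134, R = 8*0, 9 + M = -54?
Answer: 34082580627/6394 ≈ 5.3304e+6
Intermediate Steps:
M = -63 (M = -9 - 54 = -63)
R = 0
G(U, n) = 63 + 2*n (G(U, n) = n - (-63 - n) = n + (63 + n) = 63 + 2*n)
(13281/6394 + G(-157, R))*(u + z) = (13281/6394 + (63 + 2*0))*(46134 + 35775) = (13281*(1/6394) + (63 + 0))*81909 = (13281/6394 + 63)*81909 = (416103/6394)*81909 = 34082580627/6394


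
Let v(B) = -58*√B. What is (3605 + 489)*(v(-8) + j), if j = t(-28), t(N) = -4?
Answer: -16376 - 474904*I*√2 ≈ -16376.0 - 6.7162e+5*I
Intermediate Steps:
j = -4
(3605 + 489)*(v(-8) + j) = (3605 + 489)*(-116*I*√2 - 4) = 4094*(-116*I*√2 - 4) = 4094*(-4 - 116*I*√2) = -16376 - 474904*I*√2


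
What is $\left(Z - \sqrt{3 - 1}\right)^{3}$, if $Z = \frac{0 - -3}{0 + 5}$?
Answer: $\frac{477}{125} - \frac{77 \sqrt{2}}{25} \approx -0.53978$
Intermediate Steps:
$Z = \frac{3}{5}$ ($Z = \frac{0 + \left(-2 + 5\right)}{5} = \left(0 + 3\right) \frac{1}{5} = 3 \cdot \frac{1}{5} = \frac{3}{5} \approx 0.6$)
$\left(Z - \sqrt{3 - 1}\right)^{3} = \left(\frac{3}{5} - \sqrt{3 - 1}\right)^{3} = \left(\frac{3}{5} - \sqrt{2}\right)^{3}$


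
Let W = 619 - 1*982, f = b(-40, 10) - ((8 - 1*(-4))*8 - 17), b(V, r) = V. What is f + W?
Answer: -482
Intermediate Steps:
f = -119 (f = -40 - ((8 - 1*(-4))*8 - 17) = -40 - ((8 + 4)*8 - 17) = -40 - (12*8 - 17) = -40 - (96 - 17) = -40 - 1*79 = -40 - 79 = -119)
W = -363 (W = 619 - 982 = -363)
f + W = -119 - 363 = -482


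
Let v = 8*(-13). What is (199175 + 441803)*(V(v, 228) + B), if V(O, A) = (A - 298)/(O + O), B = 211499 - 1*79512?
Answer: 338403915999/4 ≈ 8.4601e+10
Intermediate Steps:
v = -104
B = 131987 (B = 211499 - 79512 = 131987)
V(O, A) = (-298 + A)/(2*O) (V(O, A) = (-298 + A)/((2*O)) = (-298 + A)*(1/(2*O)) = (-298 + A)/(2*O))
(199175 + 441803)*(V(v, 228) + B) = (199175 + 441803)*((1/2)*(-298 + 228)/(-104) + 131987) = 640978*((1/2)*(-1/104)*(-70) + 131987) = 640978*(35/104 + 131987) = 640978*(13726683/104) = 338403915999/4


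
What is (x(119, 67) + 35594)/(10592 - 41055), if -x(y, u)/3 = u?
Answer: -35393/30463 ≈ -1.1618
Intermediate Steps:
x(y, u) = -3*u
(x(119, 67) + 35594)/(10592 - 41055) = (-3*67 + 35594)/(10592 - 41055) = (-201 + 35594)/(-30463) = 35393*(-1/30463) = -35393/30463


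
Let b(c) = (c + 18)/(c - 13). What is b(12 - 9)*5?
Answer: -21/2 ≈ -10.500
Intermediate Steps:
b(c) = (18 + c)/(-13 + c)
b(12 - 9)*5 = ((18 + (12 - 9))/(-13 + (12 - 9)))*5 = ((18 + 3)/(-13 + 3))*5 = (21/(-10))*5 = -⅒*21*5 = -21/10*5 = -21/2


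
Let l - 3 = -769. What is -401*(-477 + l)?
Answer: 498443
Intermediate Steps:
l = -766 (l = 3 - 769 = -766)
-401*(-477 + l) = -401*(-477 - 766) = -401*(-1243) = 498443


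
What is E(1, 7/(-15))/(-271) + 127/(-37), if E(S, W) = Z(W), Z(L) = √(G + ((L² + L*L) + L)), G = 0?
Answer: -127/37 - I*√7/4065 ≈ -3.4324 - 0.00065086*I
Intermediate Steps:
Z(L) = √(L + 2*L²) (Z(L) = √(0 + ((L² + L*L) + L)) = √(0 + ((L² + L²) + L)) = √(0 + (2*L² + L)) = √(0 + (L + 2*L²)) = √(L + 2*L²))
E(S, W) = √(W*(1 + 2*W))
E(1, 7/(-15))/(-271) + 127/(-37) = √((7/(-15))*(1 + 2*(7/(-15))))/(-271) + 127/(-37) = √((7*(-1/15))*(1 + 2*(7*(-1/15))))*(-1/271) + 127*(-1/37) = √(-7*(1 + 2*(-7/15))/15)*(-1/271) - 127/37 = √(-7*(1 - 14/15)/15)*(-1/271) - 127/37 = √(-7/15*1/15)*(-1/271) - 127/37 = √(-7/225)*(-1/271) - 127/37 = (I*√7/15)*(-1/271) - 127/37 = -I*√7/4065 - 127/37 = -127/37 - I*√7/4065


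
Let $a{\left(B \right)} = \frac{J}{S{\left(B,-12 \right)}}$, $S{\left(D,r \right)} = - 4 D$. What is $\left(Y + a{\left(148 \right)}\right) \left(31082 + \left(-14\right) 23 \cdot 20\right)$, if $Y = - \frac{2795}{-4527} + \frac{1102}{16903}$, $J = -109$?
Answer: $\frac{1452708404729}{68017672} \approx 21358.0$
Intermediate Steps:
$Y = \frac{52232639}{76519881}$ ($Y = \left(-2795\right) \left(- \frac{1}{4527}\right) + 1102 \cdot \frac{1}{16903} = \frac{2795}{4527} + \frac{1102}{16903} = \frac{52232639}{76519881} \approx 0.6826$)
$a{\left(B \right)} = \frac{109}{4 B}$ ($a{\left(B \right)} = - \frac{109}{\left(-4\right) B} = - 109 \left(- \frac{1}{4 B}\right) = \frac{109}{4 B}$)
$\left(Y + a{\left(148 \right)}\right) \left(31082 + \left(-14\right) 23 \cdot 20\right) = \left(\frac{52232639}{76519881} + \frac{109}{4 \cdot 148}\right) \left(31082 + \left(-14\right) 23 \cdot 20\right) = \left(\frac{52232639}{76519881} + \frac{109}{4} \cdot \frac{1}{148}\right) \left(31082 - 6440\right) = \left(\frac{52232639}{76519881} + \frac{109}{592}\right) \left(31082 - 6440\right) = \frac{39262389317}{45299769552} \cdot 24642 = \frac{1452708404729}{68017672}$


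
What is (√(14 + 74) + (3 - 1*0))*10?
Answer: 30 + 20*√22 ≈ 123.81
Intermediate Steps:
(√(14 + 74) + (3 - 1*0))*10 = (√88 + (3 + 0))*10 = (2*√22 + 3)*10 = (3 + 2*√22)*10 = 30 + 20*√22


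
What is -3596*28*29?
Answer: -2919952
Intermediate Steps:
-3596*28*29 = -100688*29 = -2919952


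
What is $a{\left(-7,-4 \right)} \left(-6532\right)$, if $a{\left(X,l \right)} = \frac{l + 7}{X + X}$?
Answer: $\frac{9798}{7} \approx 1399.7$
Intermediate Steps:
$a{\left(X,l \right)} = \frac{7 + l}{2 X}$
$a{\left(-7,-4 \right)} \left(-6532\right) = \frac{7 - 4}{2 \left(-7\right)} \left(-6532\right) = \frac{1}{2} \left(- \frac{1}{7}\right) 3 \left(-6532\right) = \left(- \frac{3}{14}\right) \left(-6532\right) = \frac{9798}{7}$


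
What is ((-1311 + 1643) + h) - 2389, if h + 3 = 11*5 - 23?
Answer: -2028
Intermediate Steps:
h = 29 (h = -3 + (11*5 - 23) = -3 + (55 - 23) = -3 + 32 = 29)
((-1311 + 1643) + h) - 2389 = ((-1311 + 1643) + 29) - 2389 = (332 + 29) - 2389 = 361 - 2389 = -2028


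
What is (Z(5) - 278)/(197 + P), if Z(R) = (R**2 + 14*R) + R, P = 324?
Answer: -178/521 ≈ -0.34165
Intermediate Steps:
Z(R) = R**2 + 15*R
(Z(5) - 278)/(197 + P) = (5*(15 + 5) - 278)/(197 + 324) = (5*20 - 278)/521 = (100 - 278)*(1/521) = -178*1/521 = -178/521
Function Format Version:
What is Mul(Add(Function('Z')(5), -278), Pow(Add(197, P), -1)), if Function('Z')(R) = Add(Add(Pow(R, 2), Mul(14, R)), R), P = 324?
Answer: Rational(-178, 521) ≈ -0.34165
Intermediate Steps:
Function('Z')(R) = Add(Pow(R, 2), Mul(15, R))
Mul(Add(Function('Z')(5), -278), Pow(Add(197, P), -1)) = Mul(Add(Mul(5, Add(15, 5)), -278), Pow(Add(197, 324), -1)) = Mul(Add(Mul(5, 20), -278), Pow(521, -1)) = Mul(Add(100, -278), Rational(1, 521)) = Mul(-178, Rational(1, 521)) = Rational(-178, 521)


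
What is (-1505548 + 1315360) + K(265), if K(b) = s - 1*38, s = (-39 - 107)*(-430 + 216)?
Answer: -158982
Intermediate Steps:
s = 31244 (s = -146*(-214) = 31244)
K(b) = 31206 (K(b) = 31244 - 1*38 = 31244 - 38 = 31206)
(-1505548 + 1315360) + K(265) = (-1505548 + 1315360) + 31206 = -190188 + 31206 = -158982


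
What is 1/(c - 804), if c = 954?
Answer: 1/150 ≈ 0.0066667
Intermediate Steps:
1/(c - 804) = 1/(954 - 804) = 1/150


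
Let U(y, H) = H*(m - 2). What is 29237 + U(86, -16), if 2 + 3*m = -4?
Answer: 29301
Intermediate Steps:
m = -2 (m = -⅔ + (⅓)*(-4) = -⅔ - 4/3 = -2)
U(y, H) = -4*H (U(y, H) = H*(-2 - 2) = H*(-4) = -4*H)
29237 + U(86, -16) = 29237 - 4*(-16) = 29237 + 64 = 29301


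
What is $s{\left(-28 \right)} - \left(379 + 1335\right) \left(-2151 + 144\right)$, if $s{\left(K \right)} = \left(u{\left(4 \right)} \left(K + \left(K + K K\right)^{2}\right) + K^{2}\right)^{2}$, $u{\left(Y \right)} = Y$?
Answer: $5229530857854$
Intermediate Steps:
$s{\left(K \right)} = \left(K^{2} + 4 K + 4 \left(K + K^{2}\right)^{2}\right)^{2}$ ($s{\left(K \right)} = \left(4 \left(K + \left(K + K K\right)^{2}\right) + K^{2}\right)^{2} = \left(4 \left(K + \left(K + K^{2}\right)^{2}\right) + K^{2}\right)^{2} = \left(\left(4 K + 4 \left(K + K^{2}\right)^{2}\right) + K^{2}\right)^{2} = \left(K^{2} + 4 K + 4 \left(K + K^{2}\right)^{2}\right)^{2}$)
$s{\left(-28 \right)} - \left(379 + 1335\right) \left(-2151 + 144\right) = \left(-28\right)^{2} \left(4 - 28 + 4 \left(-28\right) \left(1 - 28\right)^{2}\right)^{2} - \left(379 + 1335\right) \left(-2151 + 144\right) = 784 \left(4 - 28 + 4 \left(-28\right) \left(-27\right)^{2}\right)^{2} - 1714 \left(-2007\right) = 784 \left(4 - 28 + 4 \left(-28\right) 729\right)^{2} - -3439998 = 784 \left(4 - 28 - 81648\right)^{2} + 3439998 = 784 \left(-81672\right)^{2} + 3439998 = 784 \cdot 6670315584 + 3439998 = 5229527417856 + 3439998 = 5229530857854$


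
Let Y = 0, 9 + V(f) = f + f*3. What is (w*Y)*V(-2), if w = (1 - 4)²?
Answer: 0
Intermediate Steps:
V(f) = -9 + 4*f (V(f) = -9 + (f + f*3) = -9 + (f + 3*f) = -9 + 4*f)
w = 9 (w = (-3)² = 9)
(w*Y)*V(-2) = (9*0)*(-9 + 4*(-2)) = 0*(-9 - 8) = 0*(-17) = 0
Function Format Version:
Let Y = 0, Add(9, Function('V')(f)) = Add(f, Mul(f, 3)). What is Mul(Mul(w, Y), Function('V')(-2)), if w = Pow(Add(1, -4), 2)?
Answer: 0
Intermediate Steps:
Function('V')(f) = Add(-9, Mul(4, f)) (Function('V')(f) = Add(-9, Add(f, Mul(f, 3))) = Add(-9, Add(f, Mul(3, f))) = Add(-9, Mul(4, f)))
w = 9 (w = Pow(-3, 2) = 9)
Mul(Mul(w, Y), Function('V')(-2)) = Mul(Mul(9, 0), Add(-9, Mul(4, -2))) = Mul(0, Add(-9, -8)) = Mul(0, -17) = 0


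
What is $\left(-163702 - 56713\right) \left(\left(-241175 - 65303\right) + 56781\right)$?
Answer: $55036964255$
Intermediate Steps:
$\left(-163702 - 56713\right) \left(\left(-241175 - 65303\right) + 56781\right) = - 220415 \left(-306478 + 56781\right) = \left(-220415\right) \left(-249697\right) = 55036964255$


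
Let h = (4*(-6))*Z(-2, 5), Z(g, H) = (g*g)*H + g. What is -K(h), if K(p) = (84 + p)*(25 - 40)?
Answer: -5220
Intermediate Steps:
Z(g, H) = g + H*g² (Z(g, H) = g²*H + g = H*g² + g = g + H*g²)
h = -432 (h = (4*(-6))*(-2*(1 + 5*(-2))) = -(-48)*(1 - 10) = -(-48)*(-9) = -24*18 = -432)
K(p) = -1260 - 15*p (K(p) = (84 + p)*(-15) = -1260 - 15*p)
-K(h) = -(-1260 - 15*(-432)) = -(-1260 + 6480) = -1*5220 = -5220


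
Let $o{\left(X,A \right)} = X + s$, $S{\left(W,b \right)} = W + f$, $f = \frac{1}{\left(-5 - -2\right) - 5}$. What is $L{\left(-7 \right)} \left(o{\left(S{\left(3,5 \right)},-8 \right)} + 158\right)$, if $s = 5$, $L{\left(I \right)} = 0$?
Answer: $0$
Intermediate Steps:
$f = - \frac{1}{8}$ ($f = \frac{1}{\left(-5 + 2\right) - 5} = \frac{1}{-3 - 5} = \frac{1}{-8} = - \frac{1}{8} \approx -0.125$)
$S{\left(W,b \right)} = - \frac{1}{8} + W$ ($S{\left(W,b \right)} = W - \frac{1}{8} = - \frac{1}{8} + W$)
$o{\left(X,A \right)} = 5 + X$ ($o{\left(X,A \right)} = X + 5 = 5 + X$)
$L{\left(-7 \right)} \left(o{\left(S{\left(3,5 \right)},-8 \right)} + 158\right) = 0 \left(\left(5 + \left(- \frac{1}{8} + 3\right)\right) + 158\right) = 0 \left(\left(5 + \frac{23}{8}\right) + 158\right) = 0 \left(\frac{63}{8} + 158\right) = 0 \cdot \frac{1327}{8} = 0$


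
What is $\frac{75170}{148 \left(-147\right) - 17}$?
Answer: $- \frac{75170}{21773} \approx -3.4524$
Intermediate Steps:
$\frac{75170}{148 \left(-147\right) - 17} = \frac{75170}{-21756 - 17} = \frac{75170}{-21773} = 75170 \left(- \frac{1}{21773}\right) = - \frac{75170}{21773}$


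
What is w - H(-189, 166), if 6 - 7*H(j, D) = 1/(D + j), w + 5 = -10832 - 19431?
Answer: -4873287/161 ≈ -30269.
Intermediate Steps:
w = -30268 (w = -5 + (-10832 - 19431) = -5 - 30263 = -30268)
H(j, D) = 6/7 - 1/(7*(D + j))
w - H(-189, 166) = -30268 - (-1 + 6*166 + 6*(-189))/(7*(166 - 189)) = -30268 - (-1 + 996 - 1134)/(7*(-23)) = -30268 - (-1)*(-139)/(7*23) = -30268 - 1*139/161 = -30268 - 139/161 = -4873287/161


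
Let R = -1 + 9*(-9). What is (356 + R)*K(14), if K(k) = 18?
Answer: 4932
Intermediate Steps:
R = -82 (R = -1 - 81 = -82)
(356 + R)*K(14) = (356 - 82)*18 = 274*18 = 4932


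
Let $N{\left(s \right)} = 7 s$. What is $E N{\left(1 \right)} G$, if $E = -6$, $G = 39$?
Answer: $-1638$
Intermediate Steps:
$E N{\left(1 \right)} G = - 6 \cdot 7 \cdot 1 \cdot 39 = \left(-6\right) 7 \cdot 39 = \left(-42\right) 39 = -1638$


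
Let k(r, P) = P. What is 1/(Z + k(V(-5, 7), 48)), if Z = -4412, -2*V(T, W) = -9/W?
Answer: -1/4364 ≈ -0.00022915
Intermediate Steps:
V(T, W) = 9/(2*W) (V(T, W) = -(-9)/(2*W) = 9/(2*W))
1/(Z + k(V(-5, 7), 48)) = 1/(-4412 + 48) = 1/(-4364) = -1/4364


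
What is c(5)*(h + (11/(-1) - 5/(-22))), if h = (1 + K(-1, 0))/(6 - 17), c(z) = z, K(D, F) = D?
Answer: -1185/22 ≈ -53.864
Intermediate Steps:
h = 0 (h = (1 - 1)/(6 - 17) = 0/(-11) = 0*(-1/11) = 0)
c(5)*(h + (11/(-1) - 5/(-22))) = 5*(0 + (11/(-1) - 5/(-22))) = 5*(0 + (11*(-1) - 5*(-1/22))) = 5*(0 + (-11 + 5/22)) = 5*(0 - 237/22) = 5*(-237/22) = -1185/22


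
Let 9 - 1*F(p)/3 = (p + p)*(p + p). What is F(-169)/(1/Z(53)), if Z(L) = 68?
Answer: -23303940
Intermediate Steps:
F(p) = 27 - 12*p² (F(p) = 27 - 3*(p + p)*(p + p) = 27 - 3*2*p*2*p = 27 - 12*p²)
F(-169)/(1/Z(53)) = (27 - 12*(-169)²)/(1/68) = (27 - 12*28561)/(1/68) = (27 - 342732)*68 = -342705*68 = -23303940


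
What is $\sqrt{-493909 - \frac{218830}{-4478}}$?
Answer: $\frac{2 i \sqrt{618945149951}}{2239} \approx 702.75 i$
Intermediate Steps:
$\sqrt{-493909 - \frac{218830}{-4478}} = \sqrt{-493909 - - \frac{109415}{2239}} = \sqrt{-493909 + \frac{109415}{2239}} = \sqrt{- \frac{1105752836}{2239}} = \frac{2 i \sqrt{618945149951}}{2239}$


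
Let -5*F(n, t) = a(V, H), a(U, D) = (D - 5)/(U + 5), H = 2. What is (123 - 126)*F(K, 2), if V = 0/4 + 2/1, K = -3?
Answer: -9/35 ≈ -0.25714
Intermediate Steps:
V = 2 (V = 0*(¼) + 2*1 = 0 + 2 = 2)
a(U, D) = (-5 + D)/(5 + U)
F(n, t) = 3/35 (F(n, t) = -(-5 + 2)/(5*(5 + 2)) = -(-3)/(5*7) = -(-3)/35 = -⅕*(-3/7) = 3/35)
(123 - 126)*F(K, 2) = (123 - 126)*(3/35) = -3*3/35 = -9/35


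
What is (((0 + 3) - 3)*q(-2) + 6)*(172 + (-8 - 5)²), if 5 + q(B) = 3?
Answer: 2046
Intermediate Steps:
q(B) = -2 (q(B) = -5 + 3 = -2)
(((0 + 3) - 3)*q(-2) + 6)*(172 + (-8 - 5)²) = (((0 + 3) - 3)*(-2) + 6)*(172 + (-8 - 5)²) = ((3 - 3)*(-2) + 6)*(172 + (-13)²) = (0*(-2) + 6)*(172 + 169) = (0 + 6)*341 = 6*341 = 2046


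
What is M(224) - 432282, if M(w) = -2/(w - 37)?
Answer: -80836736/187 ≈ -4.3228e+5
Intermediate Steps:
M(w) = -2/(-37 + w)
M(224) - 432282 = -2/(-37 + 224) - 432282 = -2/187 - 432282 = -80836736/187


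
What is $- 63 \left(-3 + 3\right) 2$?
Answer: $0$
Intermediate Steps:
$- 63 \left(-3 + 3\right) 2 = - 63 \cdot 0 \cdot 2 = \left(-63\right) 0 = 0$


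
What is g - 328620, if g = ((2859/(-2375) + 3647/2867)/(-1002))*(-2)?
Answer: -1121044942942628/3411371625 ≈ -3.2862e+5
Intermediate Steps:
g = 464872/3411371625 (g = ((2859*(-1/2375) + 3647*(1/2867))*(-1/1002))*(-2) = ((-2859/2375 + 3647/2867)*(-1/1002))*(-2) = ((464872/6809125)*(-1/1002))*(-2) = -232436/3411371625*(-2) = 464872/3411371625 ≈ 0.00013627)
g - 328620 = 464872/3411371625 - 328620 = -1121044942942628/3411371625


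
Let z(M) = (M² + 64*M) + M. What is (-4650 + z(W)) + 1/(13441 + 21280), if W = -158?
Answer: 348737725/34721 ≈ 10044.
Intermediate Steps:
z(M) = M² + 65*M
(-4650 + z(W)) + 1/(13441 + 21280) = (-4650 - 158*(65 - 158)) + 1/(13441 + 21280) = (-4650 - 158*(-93)) + 1/34721 = (-4650 + 14694) + 1/34721 = 10044 + 1/34721 = 348737725/34721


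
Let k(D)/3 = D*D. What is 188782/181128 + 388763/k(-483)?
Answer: 33756359443/21127584996 ≈ 1.5977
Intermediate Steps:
k(D) = 3*D² (k(D) = 3*(D*D) = 3*D²)
188782/181128 + 388763/k(-483) = 188782/181128 + 388763/((3*(-483)²)) = 188782*(1/181128) + 388763/((3*233289)) = 94391/90564 + 388763/699867 = 33756359443/21127584996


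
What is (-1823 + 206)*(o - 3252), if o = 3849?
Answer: -965349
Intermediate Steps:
(-1823 + 206)*(o - 3252) = (-1823 + 206)*(3849 - 3252) = -1617*597 = -965349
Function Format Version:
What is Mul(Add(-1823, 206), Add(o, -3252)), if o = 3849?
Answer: -965349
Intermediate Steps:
Mul(Add(-1823, 206), Add(o, -3252)) = Mul(Add(-1823, 206), Add(3849, -3252)) = Mul(-1617, 597) = -965349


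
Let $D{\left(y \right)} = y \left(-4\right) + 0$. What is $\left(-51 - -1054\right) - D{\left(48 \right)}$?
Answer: $1195$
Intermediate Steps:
$D{\left(y \right)} = - 4 y$ ($D{\left(y \right)} = - 4 y + 0 = - 4 y$)
$\left(-51 - -1054\right) - D{\left(48 \right)} = \left(-51 - -1054\right) - \left(-4\right) 48 = \left(-51 + 1054\right) - -192 = 1003 + 192 = 1195$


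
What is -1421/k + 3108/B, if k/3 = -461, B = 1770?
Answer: 1135589/407985 ≈ 2.7834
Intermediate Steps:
k = -1383 (k = 3*(-461) = -1383)
-1421/k + 3108/B = -1421/(-1383) + 3108/1770 = -1421*(-1/1383) + 3108*(1/1770) = 1421/1383 + 518/295 = 1135589/407985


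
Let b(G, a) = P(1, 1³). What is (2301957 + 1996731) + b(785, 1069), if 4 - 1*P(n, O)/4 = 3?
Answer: 4298692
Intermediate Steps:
P(n, O) = 4 (P(n, O) = 16 - 4*3 = 16 - 12 = 4)
b(G, a) = 4
(2301957 + 1996731) + b(785, 1069) = (2301957 + 1996731) + 4 = 4298688 + 4 = 4298692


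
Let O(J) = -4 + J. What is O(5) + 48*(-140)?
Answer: -6719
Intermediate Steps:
O(5) + 48*(-140) = (-4 + 5) + 48*(-140) = 1 - 6720 = -6719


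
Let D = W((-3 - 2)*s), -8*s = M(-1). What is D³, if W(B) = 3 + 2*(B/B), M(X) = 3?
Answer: 125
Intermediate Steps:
s = -3/8 (s = -⅛*3 = -3/8 ≈ -0.37500)
W(B) = 5 (W(B) = 3 + 2*1 = 3 + 2 = 5)
D = 5
D³ = 5³ = 125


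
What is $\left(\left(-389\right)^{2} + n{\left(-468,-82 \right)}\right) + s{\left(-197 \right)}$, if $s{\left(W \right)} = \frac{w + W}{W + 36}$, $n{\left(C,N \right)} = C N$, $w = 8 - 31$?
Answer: $\frac{30541437}{161} \approx 1.897 \cdot 10^{5}$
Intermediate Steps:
$w = -23$ ($w = 8 - 31 = -23$)
$s{\left(W \right)} = \frac{-23 + W}{36 + W}$ ($s{\left(W \right)} = \frac{-23 + W}{W + 36} = \frac{-23 + W}{36 + W}$)
$\left(\left(-389\right)^{2} + n{\left(-468,-82 \right)}\right) + s{\left(-197 \right)} = \left(\left(-389\right)^{2} - -38376\right) + \frac{-23 - 197}{36 - 197} = \left(151321 + 38376\right) + \frac{1}{-161} \left(-220\right) = 189697 - - \frac{220}{161} = 189697 + \frac{220}{161} = \frac{30541437}{161}$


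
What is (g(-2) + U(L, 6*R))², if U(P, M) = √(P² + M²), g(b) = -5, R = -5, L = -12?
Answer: 1069 - 60*√29 ≈ 745.89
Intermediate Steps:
U(P, M) = √(M² + P²)
(g(-2) + U(L, 6*R))² = (-5 + √((6*(-5))² + (-12)²))² = (-5 + √((-30)² + 144))² = (-5 + √(900 + 144))² = (-5 + √1044)² = (-5 + 6*√29)²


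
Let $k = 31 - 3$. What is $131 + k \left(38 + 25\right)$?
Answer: $1895$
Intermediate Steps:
$k = 28$ ($k = 31 - 3 = 28$)
$131 + k \left(38 + 25\right) = 131 + 28 \left(38 + 25\right) = 131 + 28 \cdot 63 = 131 + 1764 = 1895$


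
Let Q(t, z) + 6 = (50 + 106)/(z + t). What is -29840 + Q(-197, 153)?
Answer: -328345/11 ≈ -29850.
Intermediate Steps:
Q(t, z) = -6 + 156/(t + z) (Q(t, z) = -6 + (50 + 106)/(z + t) = -6 + 156/(t + z))
-29840 + Q(-197, 153) = -29840 + 6*(26 - 1*(-197) - 1*153)/(-197 + 153) = -29840 + 6*(26 + 197 - 153)/(-44) = -29840 + 6*(-1/44)*70 = -29840 - 105/11 = -328345/11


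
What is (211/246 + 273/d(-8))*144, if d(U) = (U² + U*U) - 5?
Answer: 18168/41 ≈ 443.12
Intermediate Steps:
d(U) = -5 + 2*U² (d(U) = (U² + U²) - 5 = 2*U² - 5 = -5 + 2*U²)
(211/246 + 273/d(-8))*144 = (211/246 + 273/(-5 + 2*(-8)²))*144 = (211*(1/246) + 273/(-5 + 2*64))*144 = (211/246 + 273/(-5 + 128))*144 = (211/246 + 273/123)*144 = (211/246 + 273*(1/123))*144 = (211/246 + 91/41)*144 = (757/246)*144 = 18168/41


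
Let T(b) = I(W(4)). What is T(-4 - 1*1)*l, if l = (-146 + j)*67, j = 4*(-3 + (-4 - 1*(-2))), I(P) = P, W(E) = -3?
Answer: 33366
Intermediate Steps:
j = -20 (j = 4*(-3 + (-4 + 2)) = 4*(-3 - 2) = 4*(-5) = -20)
T(b) = -3
l = -11122 (l = (-146 - 20)*67 = -166*67 = -11122)
T(-4 - 1*1)*l = -3*(-11122) = 33366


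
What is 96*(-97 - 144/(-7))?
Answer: -51360/7 ≈ -7337.1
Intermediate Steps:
96*(-97 - 144/(-7)) = 96*(-97 - 144*(-⅐)) = 96*(-97 + 144/7) = 96*(-535/7) = -51360/7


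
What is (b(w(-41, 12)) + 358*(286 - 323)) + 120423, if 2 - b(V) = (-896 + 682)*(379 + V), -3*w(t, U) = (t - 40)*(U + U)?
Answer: 326957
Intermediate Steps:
w(t, U) = -2*U*(-40 + t)/3 (w(t, U) = -(t - 40)*(U + U)/3 = -(-40 + t)*2*U/3 = -2*U*(-40 + t)/3)
b(V) = 81108 + 214*V (b(V) = 2 - (-896 + 682)*(379 + V) = 2 - (-214)*(379 + V) = 2 - (-81106 - 214*V) = 2 + (81106 + 214*V) = 81108 + 214*V)
(b(w(-41, 12)) + 358*(286 - 323)) + 120423 = ((81108 + 214*((⅔)*12*(40 - 1*(-41)))) + 358*(286 - 323)) + 120423 = ((81108 + 214*((⅔)*12*(40 + 41))) + 358*(-37)) + 120423 = ((81108 + 214*((⅔)*12*81)) - 13246) + 120423 = ((81108 + 214*648) - 13246) + 120423 = ((81108 + 138672) - 13246) + 120423 = (219780 - 13246) + 120423 = 206534 + 120423 = 326957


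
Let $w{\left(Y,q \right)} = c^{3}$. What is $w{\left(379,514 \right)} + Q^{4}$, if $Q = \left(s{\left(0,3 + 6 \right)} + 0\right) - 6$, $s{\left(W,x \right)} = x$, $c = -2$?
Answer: $73$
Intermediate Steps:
$w{\left(Y,q \right)} = -8$ ($w{\left(Y,q \right)} = \left(-2\right)^{3} = -8$)
$Q = 3$ ($Q = \left(\left(3 + 6\right) + 0\right) - 6 = \left(9 + 0\right) - 6 = 9 - 6 = 3$)
$w{\left(379,514 \right)} + Q^{4} = -8 + 3^{4} = -8 + 81 = 73$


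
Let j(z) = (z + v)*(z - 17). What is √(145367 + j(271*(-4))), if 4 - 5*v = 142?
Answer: √34230965/5 ≈ 1170.1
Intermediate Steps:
v = -138/5 (v = ⅘ - ⅕*142 = ⅘ - 142/5 = -138/5 ≈ -27.600)
j(z) = (-17 + z)*(-138/5 + z) (j(z) = (z - 138/5)*(z - 17) = (-138/5 + z)*(-17 + z) = (-17 + z)*(-138/5 + z))
√(145367 + j(271*(-4))) = √(145367 + (2346/5 + (271*(-4))² - 60433*(-4)/5)) = √(145367 + (2346/5 + (-1084)² - 223/5*(-1084))) = √(145367 + (2346/5 + 1175056 + 241732/5)) = √(145367 + 6119358/5) = √(6846193/5) = √34230965/5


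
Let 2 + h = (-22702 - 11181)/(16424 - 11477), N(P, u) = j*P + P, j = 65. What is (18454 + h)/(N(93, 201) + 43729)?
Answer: 91248161/246692049 ≈ 0.36989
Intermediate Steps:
N(P, u) = 66*P (N(P, u) = 65*P + P = 66*P)
h = -43777/4947 (h = -2 + (-22702 - 11181)/(16424 - 11477) = -2 - 33883/4947 = -43777/4947 ≈ -8.8492)
(18454 + h)/(N(93, 201) + 43729) = (18454 - 43777/4947)/(66*93 + 43729) = 91248161/(4947*(6138 + 43729)) = (91248161/4947)/49867 = (91248161/4947)*(1/49867) = 91248161/246692049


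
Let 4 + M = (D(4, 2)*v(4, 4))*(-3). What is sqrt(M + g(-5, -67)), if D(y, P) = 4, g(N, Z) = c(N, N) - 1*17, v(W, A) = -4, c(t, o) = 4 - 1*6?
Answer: 5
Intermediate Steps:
c(t, o) = -2 (c(t, o) = 4 - 6 = -2)
g(N, Z) = -19 (g(N, Z) = -2 - 1*17 = -2 - 17 = -19)
M = 44 (M = -4 + (4*(-4))*(-3) = -4 - 16*(-3) = -4 + 48 = 44)
sqrt(M + g(-5, -67)) = sqrt(44 - 19) = sqrt(25) = 5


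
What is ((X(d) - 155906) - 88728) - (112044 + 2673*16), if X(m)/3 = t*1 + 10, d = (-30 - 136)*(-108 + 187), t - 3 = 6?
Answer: -399389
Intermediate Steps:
t = 9 (t = 3 + 6 = 9)
d = -13114 (d = -166*79 = -13114)
X(m) = 57 (X(m) = 3*(9*1 + 10) = 3*(9 + 10) = 3*19 = 57)
((X(d) - 155906) - 88728) - (112044 + 2673*16) = ((57 - 155906) - 88728) - (112044 + 2673*16) = (-155849 - 88728) - (112044 + 42768) = -244577 - 1*154812 = -244577 - 154812 = -399389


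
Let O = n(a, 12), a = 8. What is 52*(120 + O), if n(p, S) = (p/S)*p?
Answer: 19552/3 ≈ 6517.3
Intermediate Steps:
n(p, S) = p²/S
O = 16/3 (O = 8²/12 = (1/12)*64 = 16/3 ≈ 5.3333)
52*(120 + O) = 52*(120 + 16/3) = 52*(376/3) = 19552/3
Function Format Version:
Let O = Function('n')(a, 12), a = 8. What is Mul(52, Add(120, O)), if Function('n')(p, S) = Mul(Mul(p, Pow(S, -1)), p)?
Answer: Rational(19552, 3) ≈ 6517.3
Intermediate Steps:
Function('n')(p, S) = Mul(Pow(S, -1), Pow(p, 2))
O = Rational(16, 3) (O = Mul(Pow(12, -1), Pow(8, 2)) = Mul(Rational(1, 12), 64) = Rational(16, 3) ≈ 5.3333)
Mul(52, Add(120, O)) = Mul(52, Add(120, Rational(16, 3))) = Mul(52, Rational(376, 3)) = Rational(19552, 3)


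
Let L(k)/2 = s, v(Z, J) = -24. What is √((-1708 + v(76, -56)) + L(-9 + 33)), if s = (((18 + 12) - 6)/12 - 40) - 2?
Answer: 2*I*√453 ≈ 42.568*I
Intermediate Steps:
s = -40 (s = ((30 - 6)*(1/12) - 40) - 2 = (24*(1/12) - 40) - 2 = (2 - 40) - 2 = -38 - 2 = -40)
L(k) = -80 (L(k) = 2*(-40) = -80)
√((-1708 + v(76, -56)) + L(-9 + 33)) = √((-1708 - 24) - 80) = √(-1732 - 80) = √(-1812) = 2*I*√453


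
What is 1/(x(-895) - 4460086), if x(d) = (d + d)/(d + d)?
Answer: -1/4460085 ≈ -2.2421e-7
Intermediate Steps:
x(d) = 1 (x(d) = (2*d)/((2*d)) = (2*d)*(1/(2*d)) = 1)
1/(x(-895) - 4460086) = 1/(1 - 4460086) = 1/(-4460085) = -1/4460085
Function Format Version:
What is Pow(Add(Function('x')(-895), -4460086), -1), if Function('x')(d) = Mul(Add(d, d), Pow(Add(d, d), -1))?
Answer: Rational(-1, 4460085) ≈ -2.2421e-7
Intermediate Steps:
Function('x')(d) = 1 (Function('x')(d) = Mul(Mul(2, d), Pow(Mul(2, d), -1)) = Mul(Mul(2, d), Mul(Rational(1, 2), Pow(d, -1))) = 1)
Pow(Add(Function('x')(-895), -4460086), -1) = Pow(Add(1, -4460086), -1) = Pow(-4460085, -1) = Rational(-1, 4460085)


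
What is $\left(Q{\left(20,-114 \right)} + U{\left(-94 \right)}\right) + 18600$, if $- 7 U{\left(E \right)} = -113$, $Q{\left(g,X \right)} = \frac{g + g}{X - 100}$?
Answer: $\frac{13943351}{749} \approx 18616.0$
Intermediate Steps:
$Q{\left(g,X \right)} = \frac{2 g}{-100 + X}$
$U{\left(E \right)} = \frac{113}{7}$ ($U{\left(E \right)} = \left(- \frac{1}{7}\right) \left(-113\right) = \frac{113}{7}$)
$\left(Q{\left(20,-114 \right)} + U{\left(-94 \right)}\right) + 18600 = \left(2 \cdot 20 \frac{1}{-100 - 114} + \frac{113}{7}\right) + 18600 = \left(2 \cdot 20 \frac{1}{-214} + \frac{113}{7}\right) + 18600 = \left(2 \cdot 20 \left(- \frac{1}{214}\right) + \frac{113}{7}\right) + 18600 = \left(- \frac{20}{107} + \frac{113}{7}\right) + 18600 = \frac{11951}{749} + 18600 = \frac{13943351}{749}$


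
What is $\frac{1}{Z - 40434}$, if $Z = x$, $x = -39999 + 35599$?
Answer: $- \frac{1}{44834} \approx -2.2305 \cdot 10^{-5}$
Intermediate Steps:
$x = -4400$
$Z = -4400$
$\frac{1}{Z - 40434} = \frac{1}{-4400 - 40434} = \frac{1}{-44834} = - \frac{1}{44834}$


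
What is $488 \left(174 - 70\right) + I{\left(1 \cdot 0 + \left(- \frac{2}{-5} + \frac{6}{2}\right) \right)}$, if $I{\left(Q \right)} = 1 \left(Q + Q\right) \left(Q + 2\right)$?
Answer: $\frac{1269718}{25} \approx 50789.0$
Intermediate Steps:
$I{\left(Q \right)} = 2 Q \left(2 + Q\right)$ ($I{\left(Q \right)} = 1 \cdot 2 Q \left(2 + Q\right) = 2 Q \left(2 + Q\right)$)
$488 \left(174 - 70\right) + I{\left(1 \cdot 0 + \left(- \frac{2}{-5} + \frac{6}{2}\right) \right)} = 488 \left(174 - 70\right) + 2 \left(1 \cdot 0 + \left(- \frac{2}{-5} + \frac{6}{2}\right)\right) \left(2 + \left(1 \cdot 0 + \left(- \frac{2}{-5} + \frac{6}{2}\right)\right)\right) = 488 \left(174 - 70\right) + 2 \left(0 + \left(\left(-2\right) \left(- \frac{1}{5}\right) + 6 \cdot \frac{1}{2}\right)\right) \left(2 + \left(0 + \left(\left(-2\right) \left(- \frac{1}{5}\right) + 6 \cdot \frac{1}{2}\right)\right)\right) = 488 \cdot 104 + 2 \left(0 + \left(\frac{2}{5} + 3\right)\right) \left(2 + \left(0 + \left(\frac{2}{5} + 3\right)\right)\right) = 50752 + 2 \left(0 + \frac{17}{5}\right) \left(2 + \left(0 + \frac{17}{5}\right)\right) = 50752 + 2 \cdot \frac{17}{5} \left(2 + \frac{17}{5}\right) = 50752 + 2 \cdot \frac{17}{5} \cdot \frac{27}{5} = 50752 + \frac{918}{25} = \frac{1269718}{25}$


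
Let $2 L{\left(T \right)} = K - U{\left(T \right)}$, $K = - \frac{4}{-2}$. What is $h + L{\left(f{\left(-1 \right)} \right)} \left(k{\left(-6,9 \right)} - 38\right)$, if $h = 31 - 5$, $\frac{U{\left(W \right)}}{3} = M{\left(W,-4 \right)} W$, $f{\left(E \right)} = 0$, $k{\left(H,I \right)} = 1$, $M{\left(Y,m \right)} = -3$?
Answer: $-11$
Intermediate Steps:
$U{\left(W \right)} = - 9 W$ ($U{\left(W \right)} = 3 \left(- 3 W\right) = - 9 W$)
$K = 2$ ($K = \left(-4\right) \left(- \frac{1}{2}\right) = 2$)
$L{\left(T \right)} = 1 + \frac{9 T}{2}$ ($L{\left(T \right)} = \frac{2 - - 9 T}{2} = \frac{2 + 9 T}{2} = 1 + \frac{9 T}{2}$)
$h = 26$
$h + L{\left(f{\left(-1 \right)} \right)} \left(k{\left(-6,9 \right)} - 38\right) = 26 + \left(1 + \frac{9}{2} \cdot 0\right) \left(1 - 38\right) = 26 + \left(1 + 0\right) \left(1 - 38\right) = 26 + 1 \left(-37\right) = 26 - 37 = -11$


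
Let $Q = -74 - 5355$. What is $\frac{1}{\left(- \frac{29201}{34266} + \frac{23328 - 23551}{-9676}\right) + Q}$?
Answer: $- \frac{165778908}{900151145311} \approx -0.00018417$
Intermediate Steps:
$Q = -5429$ ($Q = -74 - 5355 = -5429$)
$\frac{1}{\left(- \frac{29201}{34266} + \frac{23328 - 23551}{-9676}\right) + Q} = \frac{1}{\left(- \frac{29201}{34266} + \frac{23328 - 23551}{-9676}\right) - 5429} = \frac{1}{\left(\left(-29201\right) \frac{1}{34266} + \left(23328 - 23551\right) \left(- \frac{1}{9676}\right)\right) - 5429} = \frac{1}{\left(- \frac{29201}{34266} - - \frac{223}{9676}\right) - 5429} = \frac{1}{\left(- \frac{29201}{34266} + \frac{223}{9676}\right) - 5429} = \frac{1}{- \frac{137453779}{165778908} - 5429} = \frac{1}{- \frac{900151145311}{165778908}} = - \frac{165778908}{900151145311}$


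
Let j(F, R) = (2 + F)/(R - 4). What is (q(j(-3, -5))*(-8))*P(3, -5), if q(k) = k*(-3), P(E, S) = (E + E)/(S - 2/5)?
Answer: -80/27 ≈ -2.9630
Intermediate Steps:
P(E, S) = 2*E/(-⅖ + S) (P(E, S) = (2*E)/(S - 2*⅕) = (2*E)/(S - ⅖) = (2*E)/(-⅖ + S) = 2*E/(-⅖ + S))
j(F, R) = (2 + F)/(-4 + R)
q(k) = -3*k
(q(j(-3, -5))*(-8))*P(3, -5) = (-3*(2 - 3)/(-4 - 5)*(-8))*(10*3/(-2 + 5*(-5))) = (-3*(-1)/(-9)*(-8))*(10*3/(-2 - 25)) = (-(-1)*(-1)/3*(-8))*(10*3/(-27)) = (-3*⅑*(-8))*(10*3*(-1/27)) = -⅓*(-8)*(-10/9) = (8/3)*(-10/9) = -80/27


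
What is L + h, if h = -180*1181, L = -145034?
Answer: -357614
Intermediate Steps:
h = -212580
L + h = -145034 - 212580 = -357614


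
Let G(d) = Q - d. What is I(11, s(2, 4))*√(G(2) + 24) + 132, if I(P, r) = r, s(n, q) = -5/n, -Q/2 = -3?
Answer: 132 - 5*√7 ≈ 118.77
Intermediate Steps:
Q = 6 (Q = -2*(-3) = 6)
G(d) = 6 - d
I(11, s(2, 4))*√(G(2) + 24) + 132 = (-5/2)*√((6 - 1*2) + 24) + 132 = (-5*½)*√((6 - 2) + 24) + 132 = -5*√(4 + 24)/2 + 132 = -5*√7 + 132 = 132 - 5*√7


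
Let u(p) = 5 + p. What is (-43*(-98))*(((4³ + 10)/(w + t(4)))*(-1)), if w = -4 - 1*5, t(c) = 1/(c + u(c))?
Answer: 1013467/29 ≈ 34947.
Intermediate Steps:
t(c) = 1/(5 + 2*c) (t(c) = 1/(c + (5 + c)) = 1/(5 + 2*c))
w = -9 (w = -4 - 5 = -9)
(-43*(-98))*(((4³ + 10)/(w + t(4)))*(-1)) = (-43*(-98))*(((4³ + 10)/(-9 + 1/(5 + 2*4)))*(-1)) = 4214*(((64 + 10)/(-9 + 1/(5 + 8)))*(-1)) = 4214*((74/(-9 + 1/13))*(-1)) = 4214*((74/(-116/13))*(-1)) = 4214*((74*(-13/116))*(-1)) = 4214*(-481/58*(-1)) = 4214*(481/58) = 1013467/29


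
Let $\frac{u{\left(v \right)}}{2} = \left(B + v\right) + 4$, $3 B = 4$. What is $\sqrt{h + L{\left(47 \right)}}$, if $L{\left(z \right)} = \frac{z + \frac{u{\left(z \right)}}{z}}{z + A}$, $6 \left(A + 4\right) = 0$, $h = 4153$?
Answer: $\frac{2 \sqrt{38176558635}}{6063} \approx 64.453$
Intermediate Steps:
$B = \frac{4}{3}$ ($B = \frac{1}{3} \cdot 4 = \frac{4}{3} \approx 1.3333$)
$u{\left(v \right)} = \frac{32}{3} + 2 v$ ($u{\left(v \right)} = 2 \left(\left(\frac{4}{3} + v\right) + 4\right) = 2 \left(\frac{16}{3} + v\right) = \frac{32}{3} + 2 v$)
$A = -4$ ($A = -4 + \frac{1}{6} \cdot 0 = -4 + 0 = -4$)
$L{\left(z \right)} = \frac{z + \frac{\frac{32}{3} + 2 z}{z}}{-4 + z}$ ($L{\left(z \right)} = \frac{z + \frac{\frac{32}{3} + 2 z}{z}}{z - 4} = \frac{z + \frac{\frac{32}{3} + 2 z}{z}}{-4 + z}$)
$\sqrt{h + L{\left(47 \right)}} = \sqrt{4153 + \frac{\frac{32}{3} + 47^{2} + 2 \cdot 47}{47 \left(-4 + 47\right)}} = \sqrt{4153 + \frac{\frac{32}{3} + 2209 + 94}{47 \cdot 43}} = \sqrt{4153 + \frac{1}{47} \cdot \frac{1}{43} \cdot \frac{6941}{3}} = \sqrt{4153 + \frac{6941}{6063}} = \sqrt{\frac{25186580}{6063}} = \frac{2 \sqrt{38176558635}}{6063}$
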